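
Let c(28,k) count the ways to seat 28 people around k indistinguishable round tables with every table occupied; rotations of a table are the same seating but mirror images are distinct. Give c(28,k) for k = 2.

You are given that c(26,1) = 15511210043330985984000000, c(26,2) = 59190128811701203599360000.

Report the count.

row 27: T[27][1]=26·15511210043330985984000000+0=403291461126605635584000000  T[27][2]=26·59190128811701203599360000+15511210043330985984000000=1554454559147562279567360000
row 28: T[28][2]=27·1554454559147562279567360000+403291461126605635584000000=42373564558110787183902720000
Read c(28,2) = 42373564558110787183902720000.

42373564558110787183902720000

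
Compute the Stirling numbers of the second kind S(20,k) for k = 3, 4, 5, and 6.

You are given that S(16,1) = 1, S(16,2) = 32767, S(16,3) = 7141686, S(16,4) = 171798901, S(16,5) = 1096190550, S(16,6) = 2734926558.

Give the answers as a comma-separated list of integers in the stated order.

@17  (17,1):1·1+0→1, (17,2):32767·2+1→65535, (17,3):7141686·3+32767→21457825, (17,4):171798901·4+7141686→694337290, (17,5):1096190550·5+171798901→5652751651, (17,6):2734926558·6+1096190550→17505749898
@18  (18,1):1·1+0→1, (18,2):65535·2+1→131071, (18,3):21457825·3+65535→64439010, (18,4):694337290·4+21457825→2798806985, (18,5):5652751651·5+694337290→28958095545, (18,6):17505749898·6+5652751651→110687251039
@19  (19,2):131071·2+1→262143, (19,3):64439010·3+131071→193448101, (19,4):2798806985·4+64439010→11259666950, (19,5):28958095545·5+2798806985→147589284710, (19,6):110687251039·6+28958095545→693081601779
@20  (20,3):193448101·3+262143→580606446, (20,4):11259666950·4+193448101→45232115901, (20,5):147589284710·5+11259666950→749206090500, (20,6):693081601779·6+147589284710→4306078895384
Read S(20,3) = 580606446, S(20,4) = 45232115901, S(20,5) = 749206090500, S(20,6) = 4306078895384.

580606446, 45232115901, 749206090500, 4306078895384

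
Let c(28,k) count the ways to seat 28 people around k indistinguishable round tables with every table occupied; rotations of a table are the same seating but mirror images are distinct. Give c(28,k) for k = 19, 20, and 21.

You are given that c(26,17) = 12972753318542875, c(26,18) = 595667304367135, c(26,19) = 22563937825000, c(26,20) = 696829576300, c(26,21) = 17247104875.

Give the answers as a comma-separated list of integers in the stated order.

row 27: T[27][18]=26·595667304367135+12972753318542875=28460103232088385  T[27][19]=26·22563937825000+595667304367135=1182329687817135  T[27][20]=26·696829576300+22563937825000=40681506808800  T[27][21]=26·17247104875+696829576300=1145254303050
row 28: T[28][19]=27·1182329687817135+28460103232088385=60383004803151030  T[28][20]=27·40681506808800+1182329687817135=2280730371654735  T[28][21]=27·1145254303050+40681506808800=71603372991150
Read c(28,19) = 60383004803151030, c(28,20) = 2280730371654735, c(28,21) = 71603372991150.

60383004803151030, 2280730371654735, 71603372991150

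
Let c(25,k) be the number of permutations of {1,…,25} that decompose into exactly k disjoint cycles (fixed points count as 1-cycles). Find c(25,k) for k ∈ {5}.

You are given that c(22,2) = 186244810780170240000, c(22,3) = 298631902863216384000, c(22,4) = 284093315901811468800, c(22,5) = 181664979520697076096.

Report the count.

2677503356427960382362624

row 23: T[23][3]=22·298631902863216384000+186244810780170240000=6756146673770930688000  T[23][4]=22·284093315901811468800+298631902863216384000=6548684852703068697600  T[23][5]=22·181664979520697076096+284093315901811468800=4280722865357147142912
row 24: T[24][4]=23·6548684852703068697600+6756146673770930688000=157375898285941510732800  T[24][5]=23·4280722865357147142912+6548684852703068697600=105005310755917452984576
row 25: T[25][5]=24·105005310755917452984576+157375898285941510732800=2677503356427960382362624
Read c(25,5) = 2677503356427960382362624.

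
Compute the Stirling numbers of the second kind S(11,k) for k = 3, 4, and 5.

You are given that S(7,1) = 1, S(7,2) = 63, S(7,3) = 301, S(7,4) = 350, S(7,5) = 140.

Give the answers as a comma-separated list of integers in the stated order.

i=8: T(8,1)=0+1·1=1 | T(8,2)=1+2·63=127 | T(8,3)=63+3·301=966 | T(8,4)=301+4·350=1701 | T(8,5)=350+5·140=1050
i=9: T(9,1)=0+1·1=1 | T(9,2)=1+2·127=255 | T(9,3)=127+3·966=3025 | T(9,4)=966+4·1701=7770 | T(9,5)=1701+5·1050=6951
i=10: T(10,2)=1+2·255=511 | T(10,3)=255+3·3025=9330 | T(10,4)=3025+4·7770=34105 | T(10,5)=7770+5·6951=42525
i=11: T(11,3)=511+3·9330=28501 | T(11,4)=9330+4·34105=145750 | T(11,5)=34105+5·42525=246730
Read S(11,3) = 28501, S(11,4) = 145750, S(11,5) = 246730.

28501, 145750, 246730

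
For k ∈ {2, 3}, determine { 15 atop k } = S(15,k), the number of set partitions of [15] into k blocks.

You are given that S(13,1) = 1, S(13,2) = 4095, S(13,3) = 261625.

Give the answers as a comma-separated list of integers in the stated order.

row 14: T[14][1]=1·1+0=1  T[14][2]=2·4095+1=8191  T[14][3]=3·261625+4095=788970
row 15: T[15][2]=2·8191+1=16383  T[15][3]=3·788970+8191=2375101
Read S(15,2) = 16383, S(15,3) = 2375101.

16383, 2375101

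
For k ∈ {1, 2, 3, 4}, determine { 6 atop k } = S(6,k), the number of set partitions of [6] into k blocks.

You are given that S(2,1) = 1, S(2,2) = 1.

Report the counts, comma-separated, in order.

1, 31, 90, 65

@3  (3,1):1·1+0→1, (3,2):1·2+1→3, (3,3):0·3+1→1
@4  (4,1):1·1+0→1, (4,2):3·2+1→7, (4,3):1·3+3→6, (4,4):0·4+1→1
@5  (5,1):1·1+0→1, (5,2):7·2+1→15, (5,3):6·3+7→25, (5,4):1·4+6→10
@6  (6,1):1·1+0→1, (6,2):15·2+1→31, (6,3):25·3+15→90, (6,4):10·4+25→65
Read S(6,1) = 1, S(6,2) = 31, S(6,3) = 90, S(6,4) = 65.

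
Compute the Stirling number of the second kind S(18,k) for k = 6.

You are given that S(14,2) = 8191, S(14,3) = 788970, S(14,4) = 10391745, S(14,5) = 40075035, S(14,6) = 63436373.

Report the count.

row 15: T[15][3]=3·788970+8191=2375101  T[15][4]=4·10391745+788970=42355950  T[15][5]=5·40075035+10391745=210766920  T[15][6]=6·63436373+40075035=420693273
row 16: T[16][4]=4·42355950+2375101=171798901  T[16][5]=5·210766920+42355950=1096190550  T[16][6]=6·420693273+210766920=2734926558
row 17: T[17][5]=5·1096190550+171798901=5652751651  T[17][6]=6·2734926558+1096190550=17505749898
row 18: T[18][6]=6·17505749898+5652751651=110687251039
Read S(18,6) = 110687251039.

110687251039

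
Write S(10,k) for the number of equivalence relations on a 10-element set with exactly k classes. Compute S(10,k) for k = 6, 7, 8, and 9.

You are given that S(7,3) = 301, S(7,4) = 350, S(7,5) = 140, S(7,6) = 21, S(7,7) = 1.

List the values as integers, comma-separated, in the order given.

22827, 5880, 750, 45

row 8: T[8][4]=4·350+301=1701  T[8][5]=5·140+350=1050  T[8][6]=6·21+140=266  T[8][7]=7·1+21=28  T[8][8]=8·0+1=1
row 9: T[9][5]=5·1050+1701=6951  T[9][6]=6·266+1050=2646  T[9][7]=7·28+266=462  T[9][8]=8·1+28=36  T[9][9]=9·0+1=1
row 10: T[10][6]=6·2646+6951=22827  T[10][7]=7·462+2646=5880  T[10][8]=8·36+462=750  T[10][9]=9·1+36=45
Read S(10,6) = 22827, S(10,7) = 5880, S(10,8) = 750, S(10,9) = 45.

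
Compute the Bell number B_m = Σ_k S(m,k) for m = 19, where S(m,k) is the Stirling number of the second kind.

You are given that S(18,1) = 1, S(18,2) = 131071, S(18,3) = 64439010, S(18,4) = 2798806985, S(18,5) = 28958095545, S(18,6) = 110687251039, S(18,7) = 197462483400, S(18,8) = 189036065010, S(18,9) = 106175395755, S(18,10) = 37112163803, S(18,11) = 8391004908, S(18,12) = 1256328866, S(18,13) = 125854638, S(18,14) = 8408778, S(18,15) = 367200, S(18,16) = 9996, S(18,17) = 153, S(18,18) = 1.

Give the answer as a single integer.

5832742205057

[19] T[19,1]:1*1+0=1 · T[19,2]:2*131071+1=262143 · T[19,3]:3*64439010+131071=193448101 · T[19,4]:4*2798806985+64439010=11259666950 · T[19,5]:5*28958095545+2798806985=147589284710 · T[19,6]:6*110687251039+28958095545=693081601779 · T[19,7]:7*197462483400+110687251039=1492924634839 · T[19,8]:8*189036065010+197462483400=1709751003480 · T[19,9]:9*106175395755+189036065010=1144614626805 · T[19,10]:10*37112163803+106175395755=477297033785 · T[19,11]:11*8391004908+37112163803=129413217791 · T[19,12]:12*1256328866+8391004908=23466951300 · T[19,13]:13*125854638+1256328866=2892439160 · T[19,14]:14*8408778+125854638=243577530 · T[19,15]:15*367200+8408778=13916778 · T[19,16]:16*9996+367200=527136 · T[19,17]:17*153+9996=12597 · T[19,18]:18*1+153=171 · T[19,19]:19*0+1=1
B_19 = ΣS(19,k) = 1+262143+193448101+11259666950+147589284710+693081601779+1492924634839+1709751003480+1144614626805+477297033785+129413217791+23466951300+2892439160+243577530+13916778+527136+12597+171+1 = 5832742205057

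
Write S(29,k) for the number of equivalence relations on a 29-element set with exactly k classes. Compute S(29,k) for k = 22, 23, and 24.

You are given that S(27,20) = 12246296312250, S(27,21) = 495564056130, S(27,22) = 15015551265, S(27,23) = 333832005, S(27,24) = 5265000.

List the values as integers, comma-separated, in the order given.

[28] T[28,21]:21*495564056130+12246296312250=22653141490980 · T[28,22]:22*15015551265+495564056130=825906183960 · T[28,23]:23*333832005+15015551265=22693687380 · T[28,24]:24*5265000+333832005=460192005
[29] T[29,22]:22*825906183960+22653141490980=40823077538100 · T[29,23]:23*22693687380+825906183960=1347860993700 · T[29,24]:24*460192005+22693687380=33738295500
Read S(29,22) = 40823077538100, S(29,23) = 1347860993700, S(29,24) = 33738295500.

40823077538100, 1347860993700, 33738295500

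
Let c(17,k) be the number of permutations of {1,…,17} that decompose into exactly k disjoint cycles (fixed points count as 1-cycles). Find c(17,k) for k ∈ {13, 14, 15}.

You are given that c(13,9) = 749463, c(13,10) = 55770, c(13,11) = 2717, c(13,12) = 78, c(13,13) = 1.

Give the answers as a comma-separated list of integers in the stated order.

8394022, 323680, 8500

@14  (14,10):55770·13+749463→1474473, (14,11):2717·13+55770→91091, (14,12):78·13+2717→3731, (14,13):1·13+78→91, (14,14):0·13+1→1
@15  (15,11):91091·14+1474473→2749747, (15,12):3731·14+91091→143325, (15,13):91·14+3731→5005, (15,14):1·14+91→105, (15,15):0·14+1→1
@16  (16,12):143325·15+2749747→4899622, (16,13):5005·15+143325→218400, (16,14):105·15+5005→6580, (16,15):1·15+105→120
@17  (17,13):218400·16+4899622→8394022, (17,14):6580·16+218400→323680, (17,15):120·16+6580→8500
Read c(17,13) = 8394022, c(17,14) = 323680, c(17,15) = 8500.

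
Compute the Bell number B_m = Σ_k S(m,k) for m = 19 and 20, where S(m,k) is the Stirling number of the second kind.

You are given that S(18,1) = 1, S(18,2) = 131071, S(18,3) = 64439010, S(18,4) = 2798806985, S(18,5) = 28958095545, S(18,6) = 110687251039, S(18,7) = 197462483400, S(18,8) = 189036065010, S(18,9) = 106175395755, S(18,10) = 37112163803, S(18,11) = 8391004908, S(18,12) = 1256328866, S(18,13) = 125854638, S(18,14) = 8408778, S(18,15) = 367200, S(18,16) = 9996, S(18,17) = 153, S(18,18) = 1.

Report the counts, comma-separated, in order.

row 19: T[19][1]=1·1+0=1  T[19][2]=2·131071+1=262143  T[19][3]=3·64439010+131071=193448101  T[19][4]=4·2798806985+64439010=11259666950  T[19][5]=5·28958095545+2798806985=147589284710  T[19][6]=6·110687251039+28958095545=693081601779  T[19][7]=7·197462483400+110687251039=1492924634839  T[19][8]=8·189036065010+197462483400=1709751003480  T[19][9]=9·106175395755+189036065010=1144614626805  T[19][10]=10·37112163803+106175395755=477297033785  T[19][11]=11·8391004908+37112163803=129413217791  T[19][12]=12·1256328866+8391004908=23466951300  T[19][13]=13·125854638+1256328866=2892439160  T[19][14]=14·8408778+125854638=243577530  T[19][15]=15·367200+8408778=13916778  T[19][16]=16·9996+367200=527136  T[19][17]=17·153+9996=12597  T[19][18]=18·1+153=171  T[19][19]=19·0+1=1
row 20: T[20][1]=1·1+0=1  T[20][2]=2·262143+1=524287  T[20][3]=3·193448101+262143=580606446  T[20][4]=4·11259666950+193448101=45232115901  T[20][5]=5·147589284710+11259666950=749206090500  T[20][6]=6·693081601779+147589284710=4306078895384  T[20][7]=7·1492924634839+693081601779=11143554045652  T[20][8]=8·1709751003480+1492924634839=15170932662679  T[20][9]=9·1144614626805+1709751003480=12011282644725  T[20][10]=10·477297033785+1144614626805=5917584964655  T[20][11]=11·129413217791+477297033785=1900842429486  T[20][12]=12·23466951300+129413217791=411016633391  T[20][13]=13·2892439160+23466951300=61068660380  T[20][14]=14·243577530+2892439160=6302524580  T[20][15]=15·13916778+243577530=452329200  T[20][16]=16·527136+13916778=22350954  T[20][17]=17·12597+527136=741285  T[20][18]=18·171+12597=15675  T[20][19]=19·1+171=190  T[20][20]=20·0+1=1
B_19 = ΣS(19,k) = 1+262143+193448101+11259666950+147589284710+693081601779+1492924634839+1709751003480+1144614626805+477297033785+129413217791+23466951300+2892439160+243577530+13916778+527136+12597+171+1 = 5832742205057
B_20 = ΣS(20,k) = 1+524287+580606446+45232115901+749206090500+4306078895384+11143554045652+15170932662679+12011282644725+5917584964655+1900842429486+411016633391+61068660380+6302524580+452329200+22350954+741285+15675+190+1 = 51724158235372

5832742205057, 51724158235372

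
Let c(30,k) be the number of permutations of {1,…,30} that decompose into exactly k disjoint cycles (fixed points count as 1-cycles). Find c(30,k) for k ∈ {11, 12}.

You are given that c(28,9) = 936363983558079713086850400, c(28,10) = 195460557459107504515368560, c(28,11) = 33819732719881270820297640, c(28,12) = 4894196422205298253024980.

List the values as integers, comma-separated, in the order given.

row 29: T[29][10]=28·195460557459107504515368560+936363983558079713086850400=6409259592413089839517170080  T[29][11]=28·33819732719881270820297640+195460557459107504515368560=1142413073615783087483702480  T[29][12]=28·4894196422205298253024980+33819732719881270820297640=170857232541629621904997080
row 30: T[30][11]=29·1142413073615783087483702480+6409259592413089839517170080=39539238727270799376544542000  T[30][12]=29·170857232541629621904997080+1142413073615783087483702480=6097272817323042122728617800
Read c(30,11) = 39539238727270799376544542000, c(30,12) = 6097272817323042122728617800.

39539238727270799376544542000, 6097272817323042122728617800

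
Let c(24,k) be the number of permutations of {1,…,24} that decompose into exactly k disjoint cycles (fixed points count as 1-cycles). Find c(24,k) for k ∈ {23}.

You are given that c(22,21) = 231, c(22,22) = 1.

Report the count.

@23  (23,22):1·22+231→253, (23,23):0·22+1→1
@24  (24,23):1·23+253→276
Read c(24,23) = 276.

276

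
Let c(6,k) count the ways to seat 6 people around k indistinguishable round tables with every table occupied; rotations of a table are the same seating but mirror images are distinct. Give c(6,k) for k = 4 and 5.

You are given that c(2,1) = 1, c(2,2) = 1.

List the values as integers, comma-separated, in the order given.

r3: T_3,1=2×1+0=2; T_3,2=2×1+1=3; T_3,3=2×0+1=1
r4: T_4,2=3×3+2=11; T_4,3=3×1+3=6; T_4,4=3×0+1=1
r5: T_5,3=4×6+11=35; T_5,4=4×1+6=10; T_5,5=4×0+1=1
r6: T_6,4=5×10+35=85; T_6,5=5×1+10=15
Read c(6,4) = 85, c(6,5) = 15.

85, 15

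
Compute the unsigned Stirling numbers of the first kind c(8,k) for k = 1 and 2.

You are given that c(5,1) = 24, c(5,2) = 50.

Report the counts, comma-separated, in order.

r6: T_6,1=5×24+0=120; T_6,2=5×50+24=274
r7: T_7,1=6×120+0=720; T_7,2=6×274+120=1764
r8: T_8,1=7×720+0=5040; T_8,2=7×1764+720=13068
Read c(8,1) = 5040, c(8,2) = 13068.

5040, 13068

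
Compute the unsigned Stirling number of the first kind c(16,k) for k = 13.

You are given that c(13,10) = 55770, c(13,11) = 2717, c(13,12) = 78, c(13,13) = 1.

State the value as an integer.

218400

[14] T[14,11]:13*2717+55770=91091 · T[14,12]:13*78+2717=3731 · T[14,13]:13*1+78=91
[15] T[15,12]:14*3731+91091=143325 · T[15,13]:14*91+3731=5005
[16] T[16,13]:15*5005+143325=218400
Read c(16,13) = 218400.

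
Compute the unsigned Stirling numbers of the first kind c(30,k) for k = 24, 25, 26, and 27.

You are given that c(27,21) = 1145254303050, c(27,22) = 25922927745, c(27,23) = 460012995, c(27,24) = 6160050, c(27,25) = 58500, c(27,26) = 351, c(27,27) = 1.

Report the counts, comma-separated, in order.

4539323721075, 80328850875, 1122686019, 11921175

[28] T[28,22]:27*25922927745+1145254303050=1845173352165 · T[28,23]:27*460012995+25922927745=38343278610 · T[28,24]:27*6160050+460012995=626334345 · T[28,25]:27*58500+6160050=7739550 · T[28,26]:27*351+58500=67977 · T[28,27]:27*1+351=378
[29] T[29,23]:28*38343278610+1845173352165=2918785153245 · T[29,24]:28*626334345+38343278610=55880640270 · T[29,25]:28*7739550+626334345=843041745 · T[29,26]:28*67977+7739550=9642906 · T[29,27]:28*378+67977=78561
[30] T[30,24]:29*55880640270+2918785153245=4539323721075 · T[30,25]:29*843041745+55880640270=80328850875 · T[30,26]:29*9642906+843041745=1122686019 · T[30,27]:29*78561+9642906=11921175
Read c(30,24) = 4539323721075, c(30,25) = 80328850875, c(30,26) = 1122686019, c(30,27) = 11921175.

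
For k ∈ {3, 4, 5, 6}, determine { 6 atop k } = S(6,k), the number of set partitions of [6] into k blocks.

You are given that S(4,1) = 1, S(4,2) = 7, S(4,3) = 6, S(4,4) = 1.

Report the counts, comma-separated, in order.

90, 65, 15, 1

@5  (5,2):7·2+1→15, (5,3):6·3+7→25, (5,4):1·4+6→10, (5,5):0·5+1→1
@6  (6,3):25·3+15→90, (6,4):10·4+25→65, (6,5):1·5+10→15, (6,6):0·6+1→1
Read S(6,3) = 90, S(6,4) = 65, S(6,5) = 15, S(6,6) = 1.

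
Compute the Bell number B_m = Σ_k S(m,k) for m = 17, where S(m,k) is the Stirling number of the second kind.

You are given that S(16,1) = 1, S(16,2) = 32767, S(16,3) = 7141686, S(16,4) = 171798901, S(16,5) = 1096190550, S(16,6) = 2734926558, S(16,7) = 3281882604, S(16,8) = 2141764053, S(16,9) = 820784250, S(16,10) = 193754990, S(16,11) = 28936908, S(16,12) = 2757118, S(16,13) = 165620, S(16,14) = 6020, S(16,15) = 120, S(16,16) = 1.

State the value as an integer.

82864869804

r17: T_17,1=1×1+0=1; T_17,2=2×32767+1=65535; T_17,3=3×7141686+32767=21457825; T_17,4=4×171798901+7141686=694337290; T_17,5=5×1096190550+171798901=5652751651; T_17,6=6×2734926558+1096190550=17505749898; T_17,7=7×3281882604+2734926558=25708104786; T_17,8=8×2141764053+3281882604=20415995028; T_17,9=9×820784250+2141764053=9528822303; T_17,10=10×193754990+820784250=2758334150; T_17,11=11×28936908+193754990=512060978; T_17,12=12×2757118+28936908=62022324; T_17,13=13×165620+2757118=4910178; T_17,14=14×6020+165620=249900; T_17,15=15×120+6020=7820; T_17,16=16×1+120=136; T_17,17=17×0+1=1
B_17 = ΣS(17,k) = 1+65535+21457825+694337290+5652751651+17505749898+25708104786+20415995028+9528822303+2758334150+512060978+62022324+4910178+249900+7820+136+1 = 82864869804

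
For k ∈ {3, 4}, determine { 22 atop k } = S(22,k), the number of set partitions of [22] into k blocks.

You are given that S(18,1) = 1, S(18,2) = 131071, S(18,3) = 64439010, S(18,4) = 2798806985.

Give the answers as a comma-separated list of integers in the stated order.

5228079450, 727778623825

@19  (19,1):1·1+0→1, (19,2):131071·2+1→262143, (19,3):64439010·3+131071→193448101, (19,4):2798806985·4+64439010→11259666950
@20  (20,1):1·1+0→1, (20,2):262143·2+1→524287, (20,3):193448101·3+262143→580606446, (20,4):11259666950·4+193448101→45232115901
@21  (21,2):524287·2+1→1048575, (21,3):580606446·3+524287→1742343625, (21,4):45232115901·4+580606446→181509070050
@22  (22,3):1742343625·3+1048575→5228079450, (22,4):181509070050·4+1742343625→727778623825
Read S(22,3) = 5228079450, S(22,4) = 727778623825.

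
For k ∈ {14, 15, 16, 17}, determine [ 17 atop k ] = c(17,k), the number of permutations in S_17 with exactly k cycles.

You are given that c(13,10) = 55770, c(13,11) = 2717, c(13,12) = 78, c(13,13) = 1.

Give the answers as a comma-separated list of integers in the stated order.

i=14: T(14,11)=55770+13·2717=91091 | T(14,12)=2717+13·78=3731 | T(14,13)=78+13·1=91 | T(14,14)=1+13·0=1
i=15: T(15,12)=91091+14·3731=143325 | T(15,13)=3731+14·91=5005 | T(15,14)=91+14·1=105 | T(15,15)=1+14·0=1
i=16: T(16,13)=143325+15·5005=218400 | T(16,14)=5005+15·105=6580 | T(16,15)=105+15·1=120 | T(16,16)=1+15·0=1
i=17: T(17,14)=218400+16·6580=323680 | T(17,15)=6580+16·120=8500 | T(17,16)=120+16·1=136 | T(17,17)=1+16·0=1
Read c(17,14) = 323680, c(17,15) = 8500, c(17,16) = 136, c(17,17) = 1.

323680, 8500, 136, 1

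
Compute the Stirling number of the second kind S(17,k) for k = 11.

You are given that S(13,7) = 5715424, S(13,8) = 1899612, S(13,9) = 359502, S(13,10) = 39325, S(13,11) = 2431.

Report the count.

[14] T[14,8]:8*1899612+5715424=20912320 · T[14,9]:9*359502+1899612=5135130 · T[14,10]:10*39325+359502=752752 · T[14,11]:11*2431+39325=66066
[15] T[15,9]:9*5135130+20912320=67128490 · T[15,10]:10*752752+5135130=12662650 · T[15,11]:11*66066+752752=1479478
[16] T[16,10]:10*12662650+67128490=193754990 · T[16,11]:11*1479478+12662650=28936908
[17] T[17,11]:11*28936908+193754990=512060978
Read S(17,11) = 512060978.

512060978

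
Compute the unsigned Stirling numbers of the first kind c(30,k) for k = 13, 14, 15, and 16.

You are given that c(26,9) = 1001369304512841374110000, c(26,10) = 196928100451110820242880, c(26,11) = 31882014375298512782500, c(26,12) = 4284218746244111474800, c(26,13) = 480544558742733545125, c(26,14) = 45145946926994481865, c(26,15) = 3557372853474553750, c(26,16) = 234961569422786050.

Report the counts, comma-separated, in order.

[27] T[27,10]:26*196928100451110820242880+1001369304512841374110000=6121499916241722700424880 · T[27,11]:26*31882014375298512782500+196928100451110820242880=1025860474208872152587880 · T[27,12]:26*4284218746244111474800+31882014375298512782500=143271701777645411127300 · T[27,13]:26*480544558742733545125+4284218746244111474800=16778377273555183648050 · T[27,14]:26*45145946926994481865+480544558742733545125=1654339178844590073615 · T[27,15]:26*3557372853474553750+45145946926994481865=137637641117332879365 · T[27,16]:26*234961569422786050+3557372853474553750=9666373658466991050
[28] T[28,11]:27*1025860474208872152587880+6121499916241722700424880=33819732719881270820297640 · T[28,12]:27*143271701777645411127300+1025860474208872152587880=4894196422205298253024980 · T[28,13]:27*16778377273555183648050+143271701777645411127300=596287888163635369624650 · T[28,14]:27*1654339178844590073615+16778377273555183648050=61445535102359115635655 · T[28,15]:27*137637641117332879365+1654339178844590073615=5370555489012577816470 · T[28,16]:27*9666373658466991050+137637641117332879365=398629729895941637715
[29] T[29,12]:28*4894196422205298253024980+33819732719881270820297640=170857232541629621904997080 · T[29,13]:28*596287888163635369624650+4894196422205298253024980=21590257290787088602515180 · T[29,14]:28*61445535102359115635655+596287888163635369624650=2316762871029690607422990 · T[29,15]:28*5370555489012577816470+61445535102359115635655=211821088794711294496815 · T[29,16]:28*398629729895941637715+5370555489012577816470=16532187926098943672490
[30] T[30,13]:29*21590257290787088602515180+170857232541629621904997080=796974693974455191377937300 · T[30,14]:29*2316762871029690607422990+21590257290787088602515180=88776380550648116217781890 · T[30,15]:29*211821088794711294496815+2316762871029690607422990=8459574446076318147830625 · T[30,16]:29*16532187926098943672490+211821088794711294496815=691254538651580660999025
Read c(30,13) = 796974693974455191377937300, c(30,14) = 88776380550648116217781890, c(30,15) = 8459574446076318147830625, c(30,16) = 691254538651580660999025.

796974693974455191377937300, 88776380550648116217781890, 8459574446076318147830625, 691254538651580660999025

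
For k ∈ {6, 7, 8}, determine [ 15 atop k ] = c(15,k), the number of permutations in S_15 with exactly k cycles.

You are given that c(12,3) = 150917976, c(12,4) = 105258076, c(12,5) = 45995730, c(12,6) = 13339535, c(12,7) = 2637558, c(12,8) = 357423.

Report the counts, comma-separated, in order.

@13  (13,4):105258076·12+150917976→1414014888, (13,5):45995730·12+105258076→657206836, (13,6):13339535·12+45995730→206070150, (13,7):2637558·12+13339535→44990231, (13,8):357423·12+2637558→6926634
@14  (14,5):657206836·13+1414014888→9957703756, (14,6):206070150·13+657206836→3336118786, (14,7):44990231·13+206070150→790943153, (14,8):6926634·13+44990231→135036473
@15  (15,6):3336118786·14+9957703756→56663366760, (15,7):790943153·14+3336118786→14409322928, (15,8):135036473·14+790943153→2681453775
Read c(15,6) = 56663366760, c(15,7) = 14409322928, c(15,8) = 2681453775.

56663366760, 14409322928, 2681453775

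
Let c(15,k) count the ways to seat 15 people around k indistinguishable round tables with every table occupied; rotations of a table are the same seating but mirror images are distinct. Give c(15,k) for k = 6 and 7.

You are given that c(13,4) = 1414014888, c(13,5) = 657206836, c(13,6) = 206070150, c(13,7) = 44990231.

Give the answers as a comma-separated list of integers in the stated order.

i=14: T(14,5)=1414014888+13·657206836=9957703756 | T(14,6)=657206836+13·206070150=3336118786 | T(14,7)=206070150+13·44990231=790943153
i=15: T(15,6)=9957703756+14·3336118786=56663366760 | T(15,7)=3336118786+14·790943153=14409322928
Read c(15,6) = 56663366760, c(15,7) = 14409322928.

56663366760, 14409322928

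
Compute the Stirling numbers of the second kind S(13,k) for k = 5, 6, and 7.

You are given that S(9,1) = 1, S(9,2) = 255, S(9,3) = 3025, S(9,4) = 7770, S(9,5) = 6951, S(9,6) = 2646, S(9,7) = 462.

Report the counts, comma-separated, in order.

i=10: T(10,2)=1+2·255=511 | T(10,3)=255+3·3025=9330 | T(10,4)=3025+4·7770=34105 | T(10,5)=7770+5·6951=42525 | T(10,6)=6951+6·2646=22827 | T(10,7)=2646+7·462=5880
i=11: T(11,3)=511+3·9330=28501 | T(11,4)=9330+4·34105=145750 | T(11,5)=34105+5·42525=246730 | T(11,6)=42525+6·22827=179487 | T(11,7)=22827+7·5880=63987
i=12: T(12,4)=28501+4·145750=611501 | T(12,5)=145750+5·246730=1379400 | T(12,6)=246730+6·179487=1323652 | T(12,7)=179487+7·63987=627396
i=13: T(13,5)=611501+5·1379400=7508501 | T(13,6)=1379400+6·1323652=9321312 | T(13,7)=1323652+7·627396=5715424
Read S(13,5) = 7508501, S(13,6) = 9321312, S(13,7) = 5715424.

7508501, 9321312, 5715424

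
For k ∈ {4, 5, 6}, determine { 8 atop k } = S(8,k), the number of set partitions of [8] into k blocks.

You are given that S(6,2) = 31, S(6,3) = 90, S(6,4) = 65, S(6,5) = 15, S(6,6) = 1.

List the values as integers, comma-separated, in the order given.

[7] T[7,3]:3*90+31=301 · T[7,4]:4*65+90=350 · T[7,5]:5*15+65=140 · T[7,6]:6*1+15=21
[8] T[8,4]:4*350+301=1701 · T[8,5]:5*140+350=1050 · T[8,6]:6*21+140=266
Read S(8,4) = 1701, S(8,5) = 1050, S(8,6) = 266.

1701, 1050, 266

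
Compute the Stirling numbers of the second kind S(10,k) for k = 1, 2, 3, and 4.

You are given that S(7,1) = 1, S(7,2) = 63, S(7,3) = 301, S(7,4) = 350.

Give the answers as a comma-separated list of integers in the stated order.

r8: T_8,1=1×1+0=1; T_8,2=2×63+1=127; T_8,3=3×301+63=966; T_8,4=4×350+301=1701
r9: T_9,1=1×1+0=1; T_9,2=2×127+1=255; T_9,3=3×966+127=3025; T_9,4=4×1701+966=7770
r10: T_10,1=1×1+0=1; T_10,2=2×255+1=511; T_10,3=3×3025+255=9330; T_10,4=4×7770+3025=34105
Read S(10,1) = 1, S(10,2) = 511, S(10,3) = 9330, S(10,4) = 34105.

1, 511, 9330, 34105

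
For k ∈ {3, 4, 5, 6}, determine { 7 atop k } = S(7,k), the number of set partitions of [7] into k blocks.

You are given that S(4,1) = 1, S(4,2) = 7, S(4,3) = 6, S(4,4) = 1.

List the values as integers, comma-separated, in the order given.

301, 350, 140, 21

@5  (5,1):1·1+0→1, (5,2):7·2+1→15, (5,3):6·3+7→25, (5,4):1·4+6→10, (5,5):0·5+1→1
@6  (6,2):15·2+1→31, (6,3):25·3+15→90, (6,4):10·4+25→65, (6,5):1·5+10→15, (6,6):0·6+1→1
@7  (7,3):90·3+31→301, (7,4):65·4+90→350, (7,5):15·5+65→140, (7,6):1·6+15→21
Read S(7,3) = 301, S(7,4) = 350, S(7,5) = 140, S(7,6) = 21.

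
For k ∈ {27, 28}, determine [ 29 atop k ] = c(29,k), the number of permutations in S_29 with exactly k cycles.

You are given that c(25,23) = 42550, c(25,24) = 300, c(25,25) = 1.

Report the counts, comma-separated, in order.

@26  (26,24):300·25+42550→50050, (26,25):1·25+300→325, (26,26):0·25+1→1
@27  (27,25):325·26+50050→58500, (27,26):1·26+325→351, (27,27):0·26+1→1
@28  (28,26):351·27+58500→67977, (28,27):1·27+351→378, (28,28):0·27+1→1
@29  (29,27):378·28+67977→78561, (29,28):1·28+378→406
Read c(29,27) = 78561, c(29,28) = 406.

78561, 406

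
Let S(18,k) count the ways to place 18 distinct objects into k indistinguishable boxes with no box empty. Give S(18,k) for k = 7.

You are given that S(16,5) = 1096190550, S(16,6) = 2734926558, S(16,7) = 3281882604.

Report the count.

197462483400

[17] T[17,6]:6*2734926558+1096190550=17505749898 · T[17,7]:7*3281882604+2734926558=25708104786
[18] T[18,7]:7*25708104786+17505749898=197462483400
Read S(18,7) = 197462483400.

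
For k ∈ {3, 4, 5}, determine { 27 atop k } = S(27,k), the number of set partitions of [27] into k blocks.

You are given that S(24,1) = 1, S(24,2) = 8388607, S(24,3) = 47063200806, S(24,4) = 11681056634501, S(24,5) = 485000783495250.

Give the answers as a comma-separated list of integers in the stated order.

1270865805301, 749329038535350, 61338207158409090

i=25: T(25,1)=0+1·1=1 | T(25,2)=1+2·8388607=16777215 | T(25,3)=8388607+3·47063200806=141197991025 | T(25,4)=47063200806+4·11681056634501=46771289738810 | T(25,5)=11681056634501+5·485000783495250=2436684974110751
i=26: T(26,2)=1+2·16777215=33554431 | T(26,3)=16777215+3·141197991025=423610750290 | T(26,4)=141197991025+4·46771289738810=187226356946265 | T(26,5)=46771289738810+5·2436684974110751=12230196160292565
i=27: T(27,3)=33554431+3·423610750290=1270865805301 | T(27,4)=423610750290+4·187226356946265=749329038535350 | T(27,5)=187226356946265+5·12230196160292565=61338207158409090
Read S(27,3) = 1270865805301, S(27,4) = 749329038535350, S(27,5) = 61338207158409090.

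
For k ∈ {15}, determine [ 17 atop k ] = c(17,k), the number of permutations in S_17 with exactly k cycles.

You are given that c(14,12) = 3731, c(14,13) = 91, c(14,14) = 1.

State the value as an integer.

8500

i=15: T(15,13)=3731+14·91=5005 | T(15,14)=91+14·1=105 | T(15,15)=1+14·0=1
i=16: T(16,14)=5005+15·105=6580 | T(16,15)=105+15·1=120
i=17: T(17,15)=6580+16·120=8500
Read c(17,15) = 8500.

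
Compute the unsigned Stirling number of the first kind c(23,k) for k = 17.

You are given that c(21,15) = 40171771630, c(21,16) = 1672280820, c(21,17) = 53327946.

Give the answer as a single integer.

136717357942

row 22: T[22][16]=21·1672280820+40171771630=75289668850  T[22][17]=21·53327946+1672280820=2792167686
row 23: T[23][17]=22·2792167686+75289668850=136717357942
Read c(23,17) = 136717357942.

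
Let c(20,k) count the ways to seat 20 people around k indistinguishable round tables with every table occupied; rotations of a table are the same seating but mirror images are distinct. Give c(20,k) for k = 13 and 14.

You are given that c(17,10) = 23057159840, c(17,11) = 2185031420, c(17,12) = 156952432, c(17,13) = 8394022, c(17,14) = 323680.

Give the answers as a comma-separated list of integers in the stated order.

342252511900, 20692933630

r18: T_18,11=17×2185031420+23057159840=60202693980; T_18,12=17×156952432+2185031420=4853222764; T_18,13=17×8394022+156952432=299650806; T_18,14=17×323680+8394022=13896582
r19: T_19,12=18×4853222764+60202693980=147560703732; T_19,13=18×299650806+4853222764=10246937272; T_19,14=18×13896582+299650806=549789282
r20: T_20,13=19×10246937272+147560703732=342252511900; T_20,14=19×549789282+10246937272=20692933630
Read c(20,13) = 342252511900, c(20,14) = 20692933630.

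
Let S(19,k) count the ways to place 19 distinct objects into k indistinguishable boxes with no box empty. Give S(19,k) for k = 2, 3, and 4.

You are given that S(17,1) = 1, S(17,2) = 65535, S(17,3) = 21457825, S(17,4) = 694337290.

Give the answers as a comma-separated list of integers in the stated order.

262143, 193448101, 11259666950

row 18: T[18][1]=1·1+0=1  T[18][2]=2·65535+1=131071  T[18][3]=3·21457825+65535=64439010  T[18][4]=4·694337290+21457825=2798806985
row 19: T[19][2]=2·131071+1=262143  T[19][3]=3·64439010+131071=193448101  T[19][4]=4·2798806985+64439010=11259666950
Read S(19,2) = 262143, S(19,3) = 193448101, S(19,4) = 11259666950.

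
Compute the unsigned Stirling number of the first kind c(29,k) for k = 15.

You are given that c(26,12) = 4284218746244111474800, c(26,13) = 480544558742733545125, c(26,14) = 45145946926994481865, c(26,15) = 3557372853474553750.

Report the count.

[27] T[27,13]:26*480544558742733545125+4284218746244111474800=16778377273555183648050 · T[27,14]:26*45145946926994481865+480544558742733545125=1654339178844590073615 · T[27,15]:26*3557372853474553750+45145946926994481865=137637641117332879365
[28] T[28,14]:27*1654339178844590073615+16778377273555183648050=61445535102359115635655 · T[28,15]:27*137637641117332879365+1654339178844590073615=5370555489012577816470
[29] T[29,15]:28*5370555489012577816470+61445535102359115635655=211821088794711294496815
Read c(29,15) = 211821088794711294496815.

211821088794711294496815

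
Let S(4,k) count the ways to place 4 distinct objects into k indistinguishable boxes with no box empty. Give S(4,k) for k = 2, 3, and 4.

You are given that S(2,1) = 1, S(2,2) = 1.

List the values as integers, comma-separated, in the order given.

7, 6, 1

[3] T[3,1]:1*1+0=1 · T[3,2]:2*1+1=3 · T[3,3]:3*0+1=1
[4] T[4,2]:2*3+1=7 · T[4,3]:3*1+3=6 · T[4,4]:4*0+1=1
Read S(4,2) = 7, S(4,3) = 6, S(4,4) = 1.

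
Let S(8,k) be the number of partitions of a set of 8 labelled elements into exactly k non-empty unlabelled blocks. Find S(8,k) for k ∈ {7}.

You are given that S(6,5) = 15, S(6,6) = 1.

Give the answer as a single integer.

row 7: T[7][6]=6·1+15=21  T[7][7]=7·0+1=1
row 8: T[8][7]=7·1+21=28
Read S(8,7) = 28.

28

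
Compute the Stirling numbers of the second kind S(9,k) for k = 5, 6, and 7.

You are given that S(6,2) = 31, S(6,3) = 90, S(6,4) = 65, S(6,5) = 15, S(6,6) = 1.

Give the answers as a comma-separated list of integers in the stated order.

@7  (7,3):90·3+31→301, (7,4):65·4+90→350, (7,5):15·5+65→140, (7,6):1·6+15→21, (7,7):0·7+1→1
@8  (8,4):350·4+301→1701, (8,5):140·5+350→1050, (8,6):21·6+140→266, (8,7):1·7+21→28
@9  (9,5):1050·5+1701→6951, (9,6):266·6+1050→2646, (9,7):28·7+266→462
Read S(9,5) = 6951, S(9,6) = 2646, S(9,7) = 462.

6951, 2646, 462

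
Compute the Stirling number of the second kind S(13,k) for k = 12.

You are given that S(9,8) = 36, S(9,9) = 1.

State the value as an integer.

78

r10: T_10,9=9×1+36=45; T_10,10=10×0+1=1
r11: T_11,10=10×1+45=55; T_11,11=11×0+1=1
r12: T_12,11=11×1+55=66; T_12,12=12×0+1=1
r13: T_13,12=12×1+66=78
Read S(13,12) = 78.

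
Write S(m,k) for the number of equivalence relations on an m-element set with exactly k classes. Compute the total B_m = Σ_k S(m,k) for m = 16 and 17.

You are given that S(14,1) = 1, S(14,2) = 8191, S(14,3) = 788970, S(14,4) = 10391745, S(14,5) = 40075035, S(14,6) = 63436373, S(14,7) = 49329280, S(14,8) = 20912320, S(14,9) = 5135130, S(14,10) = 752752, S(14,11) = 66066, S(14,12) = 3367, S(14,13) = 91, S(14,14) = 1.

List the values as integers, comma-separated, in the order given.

10480142147, 82864869804

r15: T_15,1=1×1+0=1; T_15,2=2×8191+1=16383; T_15,3=3×788970+8191=2375101; T_15,4=4×10391745+788970=42355950; T_15,5=5×40075035+10391745=210766920; T_15,6=6×63436373+40075035=420693273; T_15,7=7×49329280+63436373=408741333; T_15,8=8×20912320+49329280=216627840; T_15,9=9×5135130+20912320=67128490; T_15,10=10×752752+5135130=12662650; T_15,11=11×66066+752752=1479478; T_15,12=12×3367+66066=106470; T_15,13=13×91+3367=4550; T_15,14=14×1+91=105; T_15,15=15×0+1=1
r16: T_16,1=1×1+0=1; T_16,2=2×16383+1=32767; T_16,3=3×2375101+16383=7141686; T_16,4=4×42355950+2375101=171798901; T_16,5=5×210766920+42355950=1096190550; T_16,6=6×420693273+210766920=2734926558; T_16,7=7×408741333+420693273=3281882604; T_16,8=8×216627840+408741333=2141764053; T_16,9=9×67128490+216627840=820784250; T_16,10=10×12662650+67128490=193754990; T_16,11=11×1479478+12662650=28936908; T_16,12=12×106470+1479478=2757118; T_16,13=13×4550+106470=165620; T_16,14=14×105+4550=6020; T_16,15=15×1+105=120; T_16,16=16×0+1=1
r17: T_17,1=1×1+0=1; T_17,2=2×32767+1=65535; T_17,3=3×7141686+32767=21457825; T_17,4=4×171798901+7141686=694337290; T_17,5=5×1096190550+171798901=5652751651; T_17,6=6×2734926558+1096190550=17505749898; T_17,7=7×3281882604+2734926558=25708104786; T_17,8=8×2141764053+3281882604=20415995028; T_17,9=9×820784250+2141764053=9528822303; T_17,10=10×193754990+820784250=2758334150; T_17,11=11×28936908+193754990=512060978; T_17,12=12×2757118+28936908=62022324; T_17,13=13×165620+2757118=4910178; T_17,14=14×6020+165620=249900; T_17,15=15×120+6020=7820; T_17,16=16×1+120=136; T_17,17=17×0+1=1
B_16 = ΣS(16,k) = 1+32767+7141686+171798901+1096190550+2734926558+3281882604+2141764053+820784250+193754990+28936908+2757118+165620+6020+120+1 = 10480142147
B_17 = ΣS(17,k) = 1+65535+21457825+694337290+5652751651+17505749898+25708104786+20415995028+9528822303+2758334150+512060978+62022324+4910178+249900+7820+136+1 = 82864869804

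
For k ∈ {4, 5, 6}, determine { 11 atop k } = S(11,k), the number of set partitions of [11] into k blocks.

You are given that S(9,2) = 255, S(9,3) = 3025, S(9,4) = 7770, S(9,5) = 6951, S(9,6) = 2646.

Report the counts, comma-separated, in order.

145750, 246730, 179487

r10: T_10,3=3×3025+255=9330; T_10,4=4×7770+3025=34105; T_10,5=5×6951+7770=42525; T_10,6=6×2646+6951=22827
r11: T_11,4=4×34105+9330=145750; T_11,5=5×42525+34105=246730; T_11,6=6×22827+42525=179487
Read S(11,4) = 145750, S(11,5) = 246730, S(11,6) = 179487.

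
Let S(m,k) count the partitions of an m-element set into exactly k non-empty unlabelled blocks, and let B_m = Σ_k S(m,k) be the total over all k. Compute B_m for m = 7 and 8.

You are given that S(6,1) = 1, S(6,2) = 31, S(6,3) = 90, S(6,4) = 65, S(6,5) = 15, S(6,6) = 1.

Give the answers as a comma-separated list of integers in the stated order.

877, 4140

i=7: T(7,1)=0+1·1=1 | T(7,2)=1+2·31=63 | T(7,3)=31+3·90=301 | T(7,4)=90+4·65=350 | T(7,5)=65+5·15=140 | T(7,6)=15+6·1=21 | T(7,7)=1+7·0=1
i=8: T(8,1)=0+1·1=1 | T(8,2)=1+2·63=127 | T(8,3)=63+3·301=966 | T(8,4)=301+4·350=1701 | T(8,5)=350+5·140=1050 | T(8,6)=140+6·21=266 | T(8,7)=21+7·1=28 | T(8,8)=1+8·0=1
B_7 = ΣS(7,k) = 1+63+301+350+140+21+1 = 877
B_8 = ΣS(8,k) = 1+127+966+1701+1050+266+28+1 = 4140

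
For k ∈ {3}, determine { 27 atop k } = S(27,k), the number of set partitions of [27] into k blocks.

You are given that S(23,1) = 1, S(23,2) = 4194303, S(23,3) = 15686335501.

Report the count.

1270865805301

i=24: T(24,1)=0+1·1=1 | T(24,2)=1+2·4194303=8388607 | T(24,3)=4194303+3·15686335501=47063200806
i=25: T(25,1)=0+1·1=1 | T(25,2)=1+2·8388607=16777215 | T(25,3)=8388607+3·47063200806=141197991025
i=26: T(26,2)=1+2·16777215=33554431 | T(26,3)=16777215+3·141197991025=423610750290
i=27: T(27,3)=33554431+3·423610750290=1270865805301
Read S(27,3) = 1270865805301.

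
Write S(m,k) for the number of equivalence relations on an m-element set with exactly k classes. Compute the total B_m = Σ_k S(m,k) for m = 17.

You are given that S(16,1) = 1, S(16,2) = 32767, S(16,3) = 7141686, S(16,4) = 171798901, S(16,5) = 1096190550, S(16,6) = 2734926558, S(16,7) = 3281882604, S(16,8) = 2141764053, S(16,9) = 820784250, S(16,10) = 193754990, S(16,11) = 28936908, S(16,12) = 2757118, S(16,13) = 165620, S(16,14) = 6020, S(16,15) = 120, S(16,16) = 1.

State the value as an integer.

[17] T[17,1]:1*1+0=1 · T[17,2]:2*32767+1=65535 · T[17,3]:3*7141686+32767=21457825 · T[17,4]:4*171798901+7141686=694337290 · T[17,5]:5*1096190550+171798901=5652751651 · T[17,6]:6*2734926558+1096190550=17505749898 · T[17,7]:7*3281882604+2734926558=25708104786 · T[17,8]:8*2141764053+3281882604=20415995028 · T[17,9]:9*820784250+2141764053=9528822303 · T[17,10]:10*193754990+820784250=2758334150 · T[17,11]:11*28936908+193754990=512060978 · T[17,12]:12*2757118+28936908=62022324 · T[17,13]:13*165620+2757118=4910178 · T[17,14]:14*6020+165620=249900 · T[17,15]:15*120+6020=7820 · T[17,16]:16*1+120=136 · T[17,17]:17*0+1=1
B_17 = ΣS(17,k) = 1+65535+21457825+694337290+5652751651+17505749898+25708104786+20415995028+9528822303+2758334150+512060978+62022324+4910178+249900+7820+136+1 = 82864869804

82864869804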